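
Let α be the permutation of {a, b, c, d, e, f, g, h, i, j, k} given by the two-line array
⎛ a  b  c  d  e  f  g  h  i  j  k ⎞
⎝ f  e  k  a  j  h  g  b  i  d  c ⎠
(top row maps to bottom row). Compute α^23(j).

Tracing j → d → … returns to j after 7 steps, so j lies in a 7-cycle (a f h b e j d).
On a 7-cycle, α^7 is the identity, so α^23 = α^2 there (23 ≡ 2 mod 7).
Stepping 2 places around the cycle: j → d → a.

a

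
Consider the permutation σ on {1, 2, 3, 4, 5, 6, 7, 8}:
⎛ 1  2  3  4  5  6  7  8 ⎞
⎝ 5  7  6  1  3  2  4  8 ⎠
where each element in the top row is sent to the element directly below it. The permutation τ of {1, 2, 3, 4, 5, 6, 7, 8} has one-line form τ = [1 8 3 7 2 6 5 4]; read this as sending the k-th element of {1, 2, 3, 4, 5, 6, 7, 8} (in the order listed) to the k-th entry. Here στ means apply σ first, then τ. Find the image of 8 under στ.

4

(στ)(8) = τ(σ(8)). σ(8) = 8, then τ(8) = 4. So (στ)(8) = 4.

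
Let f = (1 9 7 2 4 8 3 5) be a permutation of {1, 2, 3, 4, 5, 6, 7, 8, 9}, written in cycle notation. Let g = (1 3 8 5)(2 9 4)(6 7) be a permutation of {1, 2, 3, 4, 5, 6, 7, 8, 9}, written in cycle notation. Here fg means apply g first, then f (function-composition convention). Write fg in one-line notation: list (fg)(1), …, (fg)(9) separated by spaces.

(fg)(x) = f(g(x)). Computing each image: f(g(1)) = f(3) = 5, f(g(2)) = f(9) = 7, f(g(3)) = f(8) = 3, f(g(4)) = f(2) = 4, f(g(5)) = f(1) = 9, f(g(6)) = f(7) = 2, f(g(7)) = f(6) = 6, f(g(8)) = f(5) = 1, f(g(9)) = f(4) = 8.
Hence fg = [5 7 3 4 9 2 6 1 8].

5 7 3 4 9 2 6 1 8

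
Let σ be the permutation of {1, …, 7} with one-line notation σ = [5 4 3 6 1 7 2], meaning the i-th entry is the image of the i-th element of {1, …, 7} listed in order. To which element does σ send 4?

4 is element number 4 of the domain, and entry number 4 of the one-line form is 6, so σ(4) = 6.

6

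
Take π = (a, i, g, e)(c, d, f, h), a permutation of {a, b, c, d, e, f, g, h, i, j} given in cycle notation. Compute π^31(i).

i lies in the 4-cycle (a, i, g, e).
Powers repeat with period 4 on this cycle, and 31 mod 4 = 3, so π^31(i) = π^3(i).
Advancing 3 steps from i: i → g → e → a.

a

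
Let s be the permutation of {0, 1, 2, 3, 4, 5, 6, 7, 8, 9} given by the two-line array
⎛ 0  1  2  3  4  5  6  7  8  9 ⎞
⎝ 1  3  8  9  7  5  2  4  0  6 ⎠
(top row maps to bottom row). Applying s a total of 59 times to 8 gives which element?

3

Tracing 8 → 0 → … returns to 8 after 7 steps, so 8 lies in a 7-cycle (0, 1, 3, 9, 6, 2, 8).
Since the cycle has length 7, s^59 acts on it the same as s^3 (59 mod 7 = 3).
Stepping 3 places around the cycle: 8 → 0 → 1 → 3.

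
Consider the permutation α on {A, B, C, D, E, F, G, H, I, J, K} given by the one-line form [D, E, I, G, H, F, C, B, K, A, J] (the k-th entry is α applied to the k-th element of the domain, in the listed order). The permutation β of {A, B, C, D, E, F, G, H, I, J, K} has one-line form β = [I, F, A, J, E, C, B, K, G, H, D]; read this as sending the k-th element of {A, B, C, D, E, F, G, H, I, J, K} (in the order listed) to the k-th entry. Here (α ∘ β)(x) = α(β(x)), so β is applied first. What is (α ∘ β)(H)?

J

First apply β: β(H) = K, then α(K) = J. Thus (α ∘ β)(H) = J.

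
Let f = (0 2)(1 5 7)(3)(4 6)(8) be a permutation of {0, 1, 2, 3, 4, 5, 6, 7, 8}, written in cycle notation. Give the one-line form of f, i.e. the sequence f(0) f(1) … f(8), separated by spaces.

Image by image: 0→2, 1→5, 2→0, 3→3, 4→6, 5→7, 6→4, 7→1, 8→8.
So the one-line form is 2 5 0 3 6 7 4 1 8.

2 5 0 3 6 7 4 1 8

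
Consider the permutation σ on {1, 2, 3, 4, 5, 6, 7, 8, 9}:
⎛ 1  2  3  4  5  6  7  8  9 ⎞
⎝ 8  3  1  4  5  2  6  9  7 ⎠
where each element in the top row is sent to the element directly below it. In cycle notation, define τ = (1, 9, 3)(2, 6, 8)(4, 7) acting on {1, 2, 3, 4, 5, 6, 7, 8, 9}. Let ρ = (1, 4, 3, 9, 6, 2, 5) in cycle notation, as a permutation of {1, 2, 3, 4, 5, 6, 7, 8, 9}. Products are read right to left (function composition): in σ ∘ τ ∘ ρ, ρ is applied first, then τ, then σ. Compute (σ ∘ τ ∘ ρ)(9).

9

Apply the permutations in order: ρ(9) = 6, then τ(6) = 8, then σ(8) = 9. So (σ ∘ τ ∘ ρ)(9) = 9.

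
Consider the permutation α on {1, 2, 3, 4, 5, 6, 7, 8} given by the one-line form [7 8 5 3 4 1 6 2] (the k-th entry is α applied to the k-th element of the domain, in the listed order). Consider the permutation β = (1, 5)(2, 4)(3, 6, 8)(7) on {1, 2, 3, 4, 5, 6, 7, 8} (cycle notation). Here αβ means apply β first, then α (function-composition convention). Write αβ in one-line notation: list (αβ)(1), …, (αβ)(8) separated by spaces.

(αβ)(x) = α(β(x)). Computing each image: α(β(1)) = α(5) = 4, α(β(2)) = α(4) = 3, α(β(3)) = α(6) = 1, α(β(4)) = α(2) = 8, α(β(5)) = α(1) = 7, α(β(6)) = α(8) = 2, α(β(7)) = α(7) = 6, α(β(8)) = α(3) = 5.
Hence αβ = [4 3 1 8 7 2 6 5].

4 3 1 8 7 2 6 5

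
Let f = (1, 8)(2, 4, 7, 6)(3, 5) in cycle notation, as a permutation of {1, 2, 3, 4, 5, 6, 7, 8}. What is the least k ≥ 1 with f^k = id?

4

The disjoint cycles have lengths 4, 2, 2.
The order is lcm(4, 2, 2) = 4.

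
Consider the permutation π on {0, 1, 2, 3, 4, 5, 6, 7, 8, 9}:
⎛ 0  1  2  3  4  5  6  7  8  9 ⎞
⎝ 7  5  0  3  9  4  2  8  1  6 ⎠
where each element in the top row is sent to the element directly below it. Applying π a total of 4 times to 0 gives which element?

5

Tracing 0 → 7 → … returns to 0 after 9 steps, so 0 lies in a 9-cycle (0, 7, 8, 1, 5, 4, 9, 6, 2).
Stepping 4 places around the cycle: 0 → 7 → 8 → 1 → 5.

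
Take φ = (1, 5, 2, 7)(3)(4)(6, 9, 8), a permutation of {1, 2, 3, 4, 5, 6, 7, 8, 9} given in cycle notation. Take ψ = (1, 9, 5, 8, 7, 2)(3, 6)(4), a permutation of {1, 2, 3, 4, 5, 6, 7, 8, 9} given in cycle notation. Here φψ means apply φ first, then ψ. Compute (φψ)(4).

4

First apply φ: φ(4) = 4, then ψ(4) = 4. Thus (φψ)(4) = 4.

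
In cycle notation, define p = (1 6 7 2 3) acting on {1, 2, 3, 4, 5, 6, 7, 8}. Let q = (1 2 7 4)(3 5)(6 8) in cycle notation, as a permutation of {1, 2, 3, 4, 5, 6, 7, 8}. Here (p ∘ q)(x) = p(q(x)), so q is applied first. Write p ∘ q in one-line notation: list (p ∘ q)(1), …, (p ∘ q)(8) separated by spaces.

3 2 5 6 1 8 4 7

For each element, apply q then p: 1 → 2 → 3; 2 → 7 → 2; 3 → 5 → 5; 4 → 1 → 6; 5 → 3 → 1; 6 → 8 → 8; 7 → 4 → 4; 8 → 6 → 7.
Collecting the images, p ∘ q = [3 2 5 6 1 8 4 7].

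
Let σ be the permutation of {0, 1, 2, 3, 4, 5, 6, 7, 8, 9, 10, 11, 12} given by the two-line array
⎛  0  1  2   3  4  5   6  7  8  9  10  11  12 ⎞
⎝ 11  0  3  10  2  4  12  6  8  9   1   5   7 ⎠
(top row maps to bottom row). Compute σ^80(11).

11

Tracing 11 → 5 → … returns to 11 after 8 steps, so 11 lies in an 8-cycle (0 11 5 4 2 3 10 1).
On an 8-cycle, σ^8 is the identity, so σ^80 = σ^0 there (80 ≡ 0 mod 8).
So σ^80(11) = 11.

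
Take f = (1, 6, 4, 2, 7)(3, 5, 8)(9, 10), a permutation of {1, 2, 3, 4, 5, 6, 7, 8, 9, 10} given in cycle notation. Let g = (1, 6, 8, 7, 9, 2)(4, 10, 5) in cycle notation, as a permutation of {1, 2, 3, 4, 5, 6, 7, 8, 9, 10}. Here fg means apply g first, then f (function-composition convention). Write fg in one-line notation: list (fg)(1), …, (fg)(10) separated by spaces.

(fg)(x) = f(g(x)). Computing each image: f(g(1)) = f(6) = 4, f(g(2)) = f(1) = 6, f(g(3)) = f(3) = 5, f(g(4)) = f(10) = 9, f(g(5)) = f(4) = 2, f(g(6)) = f(8) = 3, f(g(7)) = f(9) = 10, f(g(8)) = f(7) = 1, f(g(9)) = f(2) = 7, f(g(10)) = f(5) = 8.
Hence fg = [4 6 5 9 2 3 10 1 7 8].

4 6 5 9 2 3 10 1 7 8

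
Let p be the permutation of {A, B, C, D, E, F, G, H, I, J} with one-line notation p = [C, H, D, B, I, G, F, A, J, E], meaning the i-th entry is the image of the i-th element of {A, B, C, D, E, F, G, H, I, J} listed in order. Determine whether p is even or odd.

odd

In disjoint-cycle form the cycle lengths are 5, 3, 2.
A cycle is odd iff its length is even; p has 1 even-length cycle, so sgn(p) = (−1)^1 and p is odd.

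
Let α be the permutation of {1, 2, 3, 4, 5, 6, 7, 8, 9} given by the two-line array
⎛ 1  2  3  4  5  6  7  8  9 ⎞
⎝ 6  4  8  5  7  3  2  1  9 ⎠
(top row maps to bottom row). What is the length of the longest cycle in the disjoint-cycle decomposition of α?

Decomposing into disjoint cycles gives (1 6 3 8)(2 4 5 7); the longest has length 4.

4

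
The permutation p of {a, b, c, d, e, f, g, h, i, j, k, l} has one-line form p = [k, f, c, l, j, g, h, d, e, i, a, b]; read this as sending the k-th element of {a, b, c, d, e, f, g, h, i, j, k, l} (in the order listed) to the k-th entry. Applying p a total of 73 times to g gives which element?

h

Tracing g → h → … returns to g after 6 steps, so g lies in a 6-cycle (b f g h d l).
On a 6-cycle, p^6 is the identity, so p^73 = p^1 there (73 ≡ 1 mod 6).
Stepping 1 place around the cycle: g → h.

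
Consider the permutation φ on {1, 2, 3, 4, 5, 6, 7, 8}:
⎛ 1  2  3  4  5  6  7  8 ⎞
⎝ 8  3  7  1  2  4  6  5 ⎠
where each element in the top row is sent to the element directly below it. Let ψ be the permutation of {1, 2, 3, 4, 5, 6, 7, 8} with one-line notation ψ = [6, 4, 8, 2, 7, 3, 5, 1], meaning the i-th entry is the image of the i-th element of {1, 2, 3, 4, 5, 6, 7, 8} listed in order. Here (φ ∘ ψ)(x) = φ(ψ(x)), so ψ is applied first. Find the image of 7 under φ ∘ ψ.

2

First apply ψ: ψ(7) = 5, then φ(5) = 2. Thus (φ ∘ ψ)(7) = 2.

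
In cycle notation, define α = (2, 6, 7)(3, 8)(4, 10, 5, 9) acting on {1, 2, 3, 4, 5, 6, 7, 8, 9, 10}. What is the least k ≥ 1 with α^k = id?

12

The cycle type of α is (4, 3, 2, 1).
The order of α is the least common multiple of its cycle lengths: lcm(4, 3, 2) = 12.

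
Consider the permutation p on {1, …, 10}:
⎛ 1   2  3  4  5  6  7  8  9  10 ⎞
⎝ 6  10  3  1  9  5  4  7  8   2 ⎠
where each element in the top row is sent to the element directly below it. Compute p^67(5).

Tracing 5 → 9 → … returns to 5 after 7 steps, so 5 lies in a 7-cycle (1, 6, 5, 9, 8, 7, 4).
Powers repeat with period 7 on this cycle, and 67 mod 7 = 4, so p^67(5) = p^4(5).
Advancing 4 steps from 5: 5 → 9 → 8 → 7 → 4.

4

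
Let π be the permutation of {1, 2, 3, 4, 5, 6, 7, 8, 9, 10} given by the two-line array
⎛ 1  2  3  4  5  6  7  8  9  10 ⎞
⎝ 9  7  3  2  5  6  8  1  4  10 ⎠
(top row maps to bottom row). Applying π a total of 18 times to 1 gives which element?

1

Tracing 1 → 9 → … returns to 1 after 6 steps, so 1 lies in a 6-cycle (1 9 4 2 7 8).
Powers repeat with period 6 on this cycle, and 18 mod 6 = 0, so π^18(1) = π^0(1).
So π^18(1) = 1.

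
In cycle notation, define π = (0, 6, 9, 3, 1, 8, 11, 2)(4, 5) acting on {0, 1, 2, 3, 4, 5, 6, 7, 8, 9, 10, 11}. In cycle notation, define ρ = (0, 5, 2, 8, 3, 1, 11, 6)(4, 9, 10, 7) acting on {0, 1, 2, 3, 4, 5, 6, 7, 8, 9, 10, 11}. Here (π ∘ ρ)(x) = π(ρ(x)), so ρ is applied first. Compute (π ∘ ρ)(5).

(π ∘ ρ)(5) = π(ρ(5)). ρ(5) = 2, then π(2) = 0. So (π ∘ ρ)(5) = 0.

0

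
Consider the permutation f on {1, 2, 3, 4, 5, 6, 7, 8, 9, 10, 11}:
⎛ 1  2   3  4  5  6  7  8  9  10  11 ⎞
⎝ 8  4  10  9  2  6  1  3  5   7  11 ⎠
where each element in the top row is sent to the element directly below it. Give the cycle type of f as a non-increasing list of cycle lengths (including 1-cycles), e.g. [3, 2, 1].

The disjoint cycles are (1 8 3 10 7)(2 4 9 5)(6)(11), with lengths 5, 4, 1, 1 in non-increasing order.

[5, 4, 1, 1]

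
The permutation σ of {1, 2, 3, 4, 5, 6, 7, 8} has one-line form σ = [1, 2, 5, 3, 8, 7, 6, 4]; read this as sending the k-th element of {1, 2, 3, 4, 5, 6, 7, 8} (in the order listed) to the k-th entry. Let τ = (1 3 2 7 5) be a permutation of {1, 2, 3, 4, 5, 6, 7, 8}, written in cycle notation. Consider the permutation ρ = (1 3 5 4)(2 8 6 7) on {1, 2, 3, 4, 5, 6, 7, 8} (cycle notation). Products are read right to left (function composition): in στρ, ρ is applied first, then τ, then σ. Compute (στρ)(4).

Apply the permutations in order: ρ(4) = 1, then τ(1) = 3, then σ(3) = 5. So (στρ)(4) = 5.

5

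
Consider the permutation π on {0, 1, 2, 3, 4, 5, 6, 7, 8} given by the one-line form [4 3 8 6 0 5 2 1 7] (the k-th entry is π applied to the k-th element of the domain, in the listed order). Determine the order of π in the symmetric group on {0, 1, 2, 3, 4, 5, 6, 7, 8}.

Writing π as disjoint cycles, the cycle lengths are 6, 2, 1.
The order is lcm(6, 2) = 6.

6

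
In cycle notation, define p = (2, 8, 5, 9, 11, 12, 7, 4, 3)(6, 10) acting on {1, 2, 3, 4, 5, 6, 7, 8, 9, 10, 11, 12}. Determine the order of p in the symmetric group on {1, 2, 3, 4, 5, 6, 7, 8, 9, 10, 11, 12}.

18

The cycle type of p is (9, 2, 1).
Since disjoint cycles commute, ord(p) = lcm(9, 2) = 18.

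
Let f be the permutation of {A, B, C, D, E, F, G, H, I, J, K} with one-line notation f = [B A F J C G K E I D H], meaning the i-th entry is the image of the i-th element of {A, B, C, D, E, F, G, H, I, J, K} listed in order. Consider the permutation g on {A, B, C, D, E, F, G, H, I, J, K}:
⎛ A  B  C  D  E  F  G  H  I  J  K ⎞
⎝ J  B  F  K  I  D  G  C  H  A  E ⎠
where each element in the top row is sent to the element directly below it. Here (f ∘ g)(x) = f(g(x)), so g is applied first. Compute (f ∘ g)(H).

g(H) = C, then f(C) = F; composing gives (f ∘ g)(H) = F.

F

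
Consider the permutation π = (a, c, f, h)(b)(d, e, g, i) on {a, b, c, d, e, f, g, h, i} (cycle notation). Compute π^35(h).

f

h lies in the 4-cycle (a, c, f, h).
On a 4-cycle, π^4 is the identity, so π^35 = π^3 there (35 ≡ 3 mod 4).
Advancing 3 steps from h: h → a → c → f.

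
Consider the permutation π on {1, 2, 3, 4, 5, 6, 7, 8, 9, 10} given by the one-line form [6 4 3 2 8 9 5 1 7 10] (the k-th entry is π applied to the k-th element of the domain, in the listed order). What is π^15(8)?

Tracing 8 → 1 → … returns to 8 after 6 steps, so 8 lies in a 6-cycle (1 6 9 7 5 8).
On a 6-cycle, π^6 is the identity, so π^15 = π^3 there (15 ≡ 3 mod 6).
Stepping 3 places around the cycle: 8 → 1 → 6 → 9.

9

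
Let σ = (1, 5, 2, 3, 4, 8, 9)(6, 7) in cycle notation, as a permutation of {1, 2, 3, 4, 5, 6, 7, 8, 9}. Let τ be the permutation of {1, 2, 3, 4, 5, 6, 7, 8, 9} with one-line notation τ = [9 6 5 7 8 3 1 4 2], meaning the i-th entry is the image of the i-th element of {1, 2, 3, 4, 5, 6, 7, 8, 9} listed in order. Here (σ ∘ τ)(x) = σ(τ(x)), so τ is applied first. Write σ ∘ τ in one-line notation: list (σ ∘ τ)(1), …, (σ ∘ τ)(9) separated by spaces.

For each element, apply τ then σ: 1 → 9 → 1; 2 → 6 → 7; 3 → 5 → 2; 4 → 7 → 6; 5 → 8 → 9; 6 → 3 → 4; 7 → 1 → 5; 8 → 4 → 8; 9 → 2 → 3.
Collecting the images, σ ∘ τ = [1 7 2 6 9 4 5 8 3].

1 7 2 6 9 4 5 8 3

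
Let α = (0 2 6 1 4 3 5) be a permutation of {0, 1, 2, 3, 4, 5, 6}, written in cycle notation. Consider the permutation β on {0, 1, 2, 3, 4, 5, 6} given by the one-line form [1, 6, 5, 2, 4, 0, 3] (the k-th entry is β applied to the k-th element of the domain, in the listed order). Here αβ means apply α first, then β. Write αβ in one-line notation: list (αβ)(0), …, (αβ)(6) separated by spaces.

5 4 3 0 2 1 6

For each element, apply α then β: 0 → 2 → 5; 1 → 4 → 4; 2 → 6 → 3; 3 → 5 → 0; 4 → 3 → 2; 5 → 0 → 1; 6 → 1 → 6.
Collecting the images, αβ = [5 4 3 0 2 1 6].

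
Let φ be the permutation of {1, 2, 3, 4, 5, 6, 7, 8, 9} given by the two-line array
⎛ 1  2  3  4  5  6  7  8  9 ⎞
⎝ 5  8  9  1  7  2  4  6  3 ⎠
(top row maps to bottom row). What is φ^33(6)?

6

Tracing 6 → 2 → … returns to 6 after 3 steps, so 6 lies in a 3-cycle (2 8 6).
On a 3-cycle, φ^3 is the identity, so φ^33 = φ^0 there (33 ≡ 0 mod 3).
So φ^33(6) = 6.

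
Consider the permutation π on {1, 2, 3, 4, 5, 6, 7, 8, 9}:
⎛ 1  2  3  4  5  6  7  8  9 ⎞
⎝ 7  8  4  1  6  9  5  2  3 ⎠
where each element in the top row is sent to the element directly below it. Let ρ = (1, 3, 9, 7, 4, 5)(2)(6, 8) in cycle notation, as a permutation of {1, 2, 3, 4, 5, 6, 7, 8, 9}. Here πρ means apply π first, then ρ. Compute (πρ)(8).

π(8) = 2, then ρ(2) = 2; composing gives (πρ)(8) = 2.

2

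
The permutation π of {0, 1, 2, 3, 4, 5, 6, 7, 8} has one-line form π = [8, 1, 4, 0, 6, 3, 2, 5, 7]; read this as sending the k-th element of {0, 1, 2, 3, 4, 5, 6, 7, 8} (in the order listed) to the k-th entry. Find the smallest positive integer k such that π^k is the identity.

Decomposing into disjoint cycles gives cycle lengths 5, 3, 1.
The order is lcm(5, 3) = 15.

15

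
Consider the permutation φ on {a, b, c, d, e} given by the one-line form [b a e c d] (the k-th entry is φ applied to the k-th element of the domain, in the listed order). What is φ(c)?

c is element number 3 of the domain, and entry number 3 of the one-line form is e, so φ(c) = e.

e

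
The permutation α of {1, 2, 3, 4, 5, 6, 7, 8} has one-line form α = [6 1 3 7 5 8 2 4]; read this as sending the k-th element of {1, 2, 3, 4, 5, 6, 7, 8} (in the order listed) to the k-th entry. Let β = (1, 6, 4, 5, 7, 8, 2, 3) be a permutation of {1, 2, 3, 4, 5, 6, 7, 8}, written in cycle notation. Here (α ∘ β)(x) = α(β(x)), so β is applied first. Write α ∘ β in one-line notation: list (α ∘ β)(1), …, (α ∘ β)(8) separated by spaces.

8 3 6 5 2 7 4 1

Chase each element through β then α: 1 → 6 → 8; 2 → 3 → 3; 3 → 1 → 6; 4 → 5 → 5; 5 → 7 → 2; 6 → 4 → 7; 7 → 8 → 4; 8 → 2 → 1.
Collecting the images, α ∘ β = [8 3 6 5 2 7 4 1].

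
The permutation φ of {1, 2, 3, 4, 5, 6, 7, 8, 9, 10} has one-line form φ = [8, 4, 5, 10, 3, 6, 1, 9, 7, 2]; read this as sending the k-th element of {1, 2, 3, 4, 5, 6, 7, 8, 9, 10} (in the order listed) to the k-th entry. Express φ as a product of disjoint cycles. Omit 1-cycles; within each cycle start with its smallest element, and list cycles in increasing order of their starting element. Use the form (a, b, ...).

From 1: 1 → 8 → 9 → 7 → 1, closing the cycle (1, 8, 9, 7).
Repeating from the next unused element and collecting all non-trivial cycles gives (1, 8, 9, 7)(2, 4, 10)(3, 5).

(1, 8, 9, 7)(2, 4, 10)(3, 5)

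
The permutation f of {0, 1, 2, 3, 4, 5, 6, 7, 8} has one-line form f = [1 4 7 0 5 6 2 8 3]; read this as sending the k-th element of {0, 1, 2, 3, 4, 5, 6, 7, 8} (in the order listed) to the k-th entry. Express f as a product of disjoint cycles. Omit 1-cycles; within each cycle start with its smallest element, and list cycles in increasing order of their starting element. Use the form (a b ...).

(0 1 4 5 6 2 7 8 3)

Iterating f from 0 gives 0 → 1 → 4 → 5 → 6 → 2 → 7 → 8 → 3 → 0; that is the 9-cycle (0 1 4 5 6 2 7 8 3).
Continuing from each remaining unvisited element yields (0 1 4 5 6 2 7 8 3).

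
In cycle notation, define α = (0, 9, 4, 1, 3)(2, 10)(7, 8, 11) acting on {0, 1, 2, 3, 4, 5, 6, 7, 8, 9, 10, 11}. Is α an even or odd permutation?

odd

The cycle lengths are 5, 3, 2, 1, 1.
A cycle is odd iff its length is even; α has 1 even-length cycle, so sgn(α) = (−1)^1 and α is odd.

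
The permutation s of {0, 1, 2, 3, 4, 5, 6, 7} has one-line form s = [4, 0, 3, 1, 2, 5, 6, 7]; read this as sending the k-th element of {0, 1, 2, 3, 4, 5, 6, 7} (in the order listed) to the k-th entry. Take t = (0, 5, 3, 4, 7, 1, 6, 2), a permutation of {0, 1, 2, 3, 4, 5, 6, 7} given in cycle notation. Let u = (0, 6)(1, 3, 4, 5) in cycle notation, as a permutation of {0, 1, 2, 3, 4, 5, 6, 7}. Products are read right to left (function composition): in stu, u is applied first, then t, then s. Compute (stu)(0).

Chase 0: u(0) = 6; t(6) = 2; s(2) = 3. Hence (stu)(0) = 3.

3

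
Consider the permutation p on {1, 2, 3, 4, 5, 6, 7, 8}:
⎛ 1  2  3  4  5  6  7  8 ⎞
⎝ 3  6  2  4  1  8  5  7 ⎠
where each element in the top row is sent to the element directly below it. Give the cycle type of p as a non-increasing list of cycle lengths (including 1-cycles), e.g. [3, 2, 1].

The disjoint cycles are (1, 3, 2, 6, 8, 7, 5)(4), with lengths 7, 1 in non-increasing order.

[7, 1]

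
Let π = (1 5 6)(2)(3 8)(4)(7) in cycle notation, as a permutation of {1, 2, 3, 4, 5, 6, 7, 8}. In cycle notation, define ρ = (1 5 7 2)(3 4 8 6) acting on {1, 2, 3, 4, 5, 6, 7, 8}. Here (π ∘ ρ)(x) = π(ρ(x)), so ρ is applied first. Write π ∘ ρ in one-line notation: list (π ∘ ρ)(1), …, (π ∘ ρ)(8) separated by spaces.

6 5 4 3 7 8 2 1

(π ∘ ρ)(x) = π(ρ(x)). Computing each image: π(ρ(1)) = π(5) = 6, π(ρ(2)) = π(1) = 5, π(ρ(3)) = π(4) = 4, π(ρ(4)) = π(8) = 3, π(ρ(5)) = π(7) = 7, π(ρ(6)) = π(3) = 8, π(ρ(7)) = π(2) = 2, π(ρ(8)) = π(6) = 1.
Hence π ∘ ρ = [6 5 4 3 7 8 2 1].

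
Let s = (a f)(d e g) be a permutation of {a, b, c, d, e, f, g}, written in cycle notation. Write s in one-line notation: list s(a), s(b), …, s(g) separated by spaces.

Image by image: a↦f, b↦b, c↦c, d↦e, e↦g, f↦a, g↦d.
Listing these in domain order gives f b c e g a d.

f b c e g a d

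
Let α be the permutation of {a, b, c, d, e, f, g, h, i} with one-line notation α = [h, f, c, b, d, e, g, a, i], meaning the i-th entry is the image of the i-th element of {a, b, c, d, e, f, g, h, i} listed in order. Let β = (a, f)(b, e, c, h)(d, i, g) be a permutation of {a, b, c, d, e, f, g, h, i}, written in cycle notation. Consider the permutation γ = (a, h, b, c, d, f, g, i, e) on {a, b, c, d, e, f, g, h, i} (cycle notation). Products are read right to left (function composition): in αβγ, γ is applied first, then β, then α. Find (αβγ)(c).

i

Chase c: γ(c) = d; β(d) = i; α(i) = i. Hence (αβγ)(c) = i.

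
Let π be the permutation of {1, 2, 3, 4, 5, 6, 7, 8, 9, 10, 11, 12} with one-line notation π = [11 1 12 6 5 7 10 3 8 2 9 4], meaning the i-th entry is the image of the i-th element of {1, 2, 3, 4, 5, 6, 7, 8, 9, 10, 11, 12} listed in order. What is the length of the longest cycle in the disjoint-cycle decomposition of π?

Decomposing into disjoint cycles gives (1, 11, 9, 8, 3, 12, 4, 6, 7, 10, 2); the longest has length 11.

11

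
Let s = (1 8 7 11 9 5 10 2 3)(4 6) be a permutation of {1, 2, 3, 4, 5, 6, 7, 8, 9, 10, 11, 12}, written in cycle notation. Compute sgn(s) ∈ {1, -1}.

The cycle lengths are 9, 2, 1.
A cycle is odd iff its length is even; s has 1 even-length cycle, so sgn(s) = (−1)^1 and s is odd.

-1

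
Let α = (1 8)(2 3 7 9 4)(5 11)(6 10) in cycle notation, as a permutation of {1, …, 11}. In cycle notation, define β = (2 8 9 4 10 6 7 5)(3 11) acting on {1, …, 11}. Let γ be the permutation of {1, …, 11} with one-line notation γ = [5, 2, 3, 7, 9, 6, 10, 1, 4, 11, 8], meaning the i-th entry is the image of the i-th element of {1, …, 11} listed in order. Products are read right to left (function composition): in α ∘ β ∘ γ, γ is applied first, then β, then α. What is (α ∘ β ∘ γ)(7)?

Chase 7: γ(7) = 10; β(10) = 6; α(6) = 10. Hence (α ∘ β ∘ γ)(7) = 10.

10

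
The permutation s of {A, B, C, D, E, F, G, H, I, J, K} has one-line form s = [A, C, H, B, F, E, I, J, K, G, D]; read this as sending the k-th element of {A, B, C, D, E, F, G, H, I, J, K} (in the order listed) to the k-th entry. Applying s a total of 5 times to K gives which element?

J

Tracing K → D → … returns to K after 8 steps, so K lies in an 8-cycle (B, C, H, J, G, I, K, D).
Advancing 5 steps from K: K → D → B → C → H → J.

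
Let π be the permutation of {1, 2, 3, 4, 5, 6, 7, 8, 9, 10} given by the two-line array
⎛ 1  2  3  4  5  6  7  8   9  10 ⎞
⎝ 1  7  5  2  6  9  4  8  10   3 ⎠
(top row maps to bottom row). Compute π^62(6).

10

Tracing 6 → 9 → … returns to 6 after 5 steps, so 6 lies in a 5-cycle (3, 5, 6, 9, 10).
Powers repeat with period 5 on this cycle, and 62 mod 5 = 2, so π^62(6) = π^2(6).
Advancing 2 steps from 6: 6 → 9 → 10.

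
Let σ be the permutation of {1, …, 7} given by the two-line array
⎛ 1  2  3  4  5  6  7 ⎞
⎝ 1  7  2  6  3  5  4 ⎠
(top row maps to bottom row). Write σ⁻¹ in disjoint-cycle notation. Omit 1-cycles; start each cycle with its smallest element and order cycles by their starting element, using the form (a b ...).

The cycle decomposition of σ is (2 7 4 6 5 3).
The inverse reverses every cycle; in canonical form, σ⁻¹ = (2 3 5 6 4 7).

(2 3 5 6 4 7)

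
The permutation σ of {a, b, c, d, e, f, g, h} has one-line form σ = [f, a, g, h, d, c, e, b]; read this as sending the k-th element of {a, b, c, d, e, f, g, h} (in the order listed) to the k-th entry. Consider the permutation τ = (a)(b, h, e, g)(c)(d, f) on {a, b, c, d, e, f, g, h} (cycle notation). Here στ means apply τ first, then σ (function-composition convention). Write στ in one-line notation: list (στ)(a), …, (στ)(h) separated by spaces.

For each element, apply τ then σ: a → a → f; b → h → b; c → c → g; d → f → c; e → g → e; f → d → h; g → b → a; h → e → d.
Collecting the images, στ = [f b g c e h a d].

f b g c e h a d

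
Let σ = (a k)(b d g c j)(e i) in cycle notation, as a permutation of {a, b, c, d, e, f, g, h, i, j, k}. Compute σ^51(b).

d

b lies in the 5-cycle (b d g c j).
Since the cycle has length 5, σ^51 acts on it the same as σ^1 (51 mod 5 = 1).
Stepping 1 place around the cycle: b → d.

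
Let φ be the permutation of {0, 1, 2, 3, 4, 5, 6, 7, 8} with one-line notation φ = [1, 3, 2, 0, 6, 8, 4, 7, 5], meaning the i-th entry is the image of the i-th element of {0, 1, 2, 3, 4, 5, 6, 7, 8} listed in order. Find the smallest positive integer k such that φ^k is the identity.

Writing φ as disjoint cycles, the cycle lengths are 3, 2, 2, 1, 1.
The order is lcm(3, 2, 2) = 6.

6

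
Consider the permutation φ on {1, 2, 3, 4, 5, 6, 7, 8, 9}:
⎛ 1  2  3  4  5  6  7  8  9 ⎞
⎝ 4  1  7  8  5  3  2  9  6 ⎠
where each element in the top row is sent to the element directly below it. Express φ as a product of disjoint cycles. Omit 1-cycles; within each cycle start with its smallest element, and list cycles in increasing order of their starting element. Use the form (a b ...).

From 1: 1 → 4 → 8 → 9 → 6 → 3 → 7 → 2 → 1, closing the cycle (1 4 8 9 6 3 7 2).
Repeating from the next unused element and collecting all non-trivial cycles gives (1 4 8 9 6 3 7 2).

(1 4 8 9 6 3 7 2)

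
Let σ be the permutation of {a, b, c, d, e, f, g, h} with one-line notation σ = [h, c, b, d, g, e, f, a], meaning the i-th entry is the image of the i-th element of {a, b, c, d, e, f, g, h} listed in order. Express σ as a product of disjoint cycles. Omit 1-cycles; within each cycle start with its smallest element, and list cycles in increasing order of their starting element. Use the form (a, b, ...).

(a, h)(b, c)(e, g, f)

Iterating σ from a gives a → h → a; that is the 2-cycle (a, h).
Repeating from the next unused element and collecting all non-trivial cycles gives (a, h)(b, c)(e, g, f).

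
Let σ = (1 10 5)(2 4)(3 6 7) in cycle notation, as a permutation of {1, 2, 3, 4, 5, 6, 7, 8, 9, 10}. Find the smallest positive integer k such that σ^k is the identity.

6

The disjoint cycles have lengths 3, 3, 2, 1, 1.
The order is lcm(3, 3, 2) = 6.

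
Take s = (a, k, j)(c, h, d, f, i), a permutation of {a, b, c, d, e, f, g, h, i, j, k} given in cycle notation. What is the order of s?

15

The disjoint cycles have lengths 5, 3, 1, 1, 1.
Since disjoint cycles commute, ord(s) = lcm(5, 3) = 15.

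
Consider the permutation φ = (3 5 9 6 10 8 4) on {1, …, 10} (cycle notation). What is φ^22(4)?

4 lies in the 7-cycle (3 5 9 6 10 8 4).
Since the cycle has length 7, φ^22 acts on it the same as φ^1 (22 mod 7 = 1).
Stepping 1 place around the cycle: 4 → 3.

3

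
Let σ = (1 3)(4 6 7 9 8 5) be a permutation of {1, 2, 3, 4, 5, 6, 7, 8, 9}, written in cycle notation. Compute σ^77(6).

4

6 lies in the 6-cycle (4 6 7 9 8 5).
On a 6-cycle, σ^6 is the identity, so σ^77 = σ^5 there (77 ≡ 5 mod 6).
Stepping 5 places around the cycle: 6 → 7 → 9 → 8 → 5 → 4.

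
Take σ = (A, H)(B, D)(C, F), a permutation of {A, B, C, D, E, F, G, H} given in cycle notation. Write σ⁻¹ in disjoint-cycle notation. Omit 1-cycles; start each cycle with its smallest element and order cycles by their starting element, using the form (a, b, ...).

(A, H)(B, D)(C, F)

Inverting a permutation written in cycle notation just reverses the order within every cycle.
Reversing each cycle of σ and rotating so the smallest element leads gives (A, H)(B, D)(C, F).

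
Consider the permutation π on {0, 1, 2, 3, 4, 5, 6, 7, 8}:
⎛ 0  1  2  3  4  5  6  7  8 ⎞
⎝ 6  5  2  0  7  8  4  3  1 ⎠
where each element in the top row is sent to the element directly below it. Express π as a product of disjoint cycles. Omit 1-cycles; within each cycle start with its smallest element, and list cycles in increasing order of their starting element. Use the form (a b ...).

(0 6 4 7 3)(1 5 8)

Start at 0 and follow images: 0 → 6 → 4 → 7 → 3 → 0, giving the cycle (0 6 4 7 3).
Continuing from each remaining unvisited element yields (0 6 4 7 3)(1 5 8).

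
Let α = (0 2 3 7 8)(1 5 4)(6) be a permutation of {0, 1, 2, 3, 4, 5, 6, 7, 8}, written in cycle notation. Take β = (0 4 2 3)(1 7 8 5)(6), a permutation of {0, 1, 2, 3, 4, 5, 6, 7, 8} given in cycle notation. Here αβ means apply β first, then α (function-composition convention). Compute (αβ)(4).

β(4) = 2, then α(2) = 3; composing gives (αβ)(4) = 3.

3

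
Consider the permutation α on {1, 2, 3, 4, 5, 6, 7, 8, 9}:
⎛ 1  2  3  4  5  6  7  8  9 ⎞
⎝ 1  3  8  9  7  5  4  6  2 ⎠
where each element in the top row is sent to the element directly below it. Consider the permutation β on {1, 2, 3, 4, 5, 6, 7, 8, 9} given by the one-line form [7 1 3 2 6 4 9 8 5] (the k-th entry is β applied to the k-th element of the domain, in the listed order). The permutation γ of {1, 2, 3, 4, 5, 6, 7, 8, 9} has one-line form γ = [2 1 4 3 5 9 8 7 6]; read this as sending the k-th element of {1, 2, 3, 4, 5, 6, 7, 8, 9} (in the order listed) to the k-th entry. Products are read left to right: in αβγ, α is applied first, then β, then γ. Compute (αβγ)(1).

8

Chase 1: α(1) = 1; β(1) = 7; γ(7) = 8. Hence (αβγ)(1) = 8.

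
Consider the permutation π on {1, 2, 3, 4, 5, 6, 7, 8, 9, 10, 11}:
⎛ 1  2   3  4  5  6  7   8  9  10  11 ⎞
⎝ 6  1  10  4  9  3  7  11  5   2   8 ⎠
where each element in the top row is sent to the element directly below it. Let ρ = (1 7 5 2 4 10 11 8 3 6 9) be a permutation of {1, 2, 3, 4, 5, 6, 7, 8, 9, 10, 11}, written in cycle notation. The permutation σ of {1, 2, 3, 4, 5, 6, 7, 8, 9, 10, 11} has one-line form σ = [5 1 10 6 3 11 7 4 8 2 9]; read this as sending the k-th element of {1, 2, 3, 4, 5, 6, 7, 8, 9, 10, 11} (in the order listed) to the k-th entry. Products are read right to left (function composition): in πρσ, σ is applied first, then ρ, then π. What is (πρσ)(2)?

Chase 2: σ(2) = 1; ρ(1) = 7; π(7) = 7. Hence (πρσ)(2) = 7.

7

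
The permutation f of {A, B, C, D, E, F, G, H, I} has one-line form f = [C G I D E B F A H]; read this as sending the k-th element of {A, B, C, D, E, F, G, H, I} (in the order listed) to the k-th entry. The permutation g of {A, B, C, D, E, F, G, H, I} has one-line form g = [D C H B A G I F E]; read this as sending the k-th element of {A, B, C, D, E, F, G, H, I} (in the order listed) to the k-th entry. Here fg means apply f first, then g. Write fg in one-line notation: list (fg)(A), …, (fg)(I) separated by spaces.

(fg)(x) = g(f(x)). Computing each image: g(f(A)) = g(C) = H, g(f(B)) = g(G) = I, g(f(C)) = g(I) = E, g(f(D)) = g(D) = B, g(f(E)) = g(E) = A, g(f(F)) = g(B) = C, g(f(G)) = g(F) = G, g(f(H)) = g(A) = D, g(f(I)) = g(H) = F.
Hence fg = [H I E B A C G D F].

H I E B A C G D F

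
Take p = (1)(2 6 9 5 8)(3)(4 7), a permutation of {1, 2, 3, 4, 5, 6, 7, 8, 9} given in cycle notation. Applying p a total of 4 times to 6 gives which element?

6 lies in the 5-cycle (2 6 9 5 8).
Stepping 4 places around the cycle: 6 → 9 → 5 → 8 → 2.

2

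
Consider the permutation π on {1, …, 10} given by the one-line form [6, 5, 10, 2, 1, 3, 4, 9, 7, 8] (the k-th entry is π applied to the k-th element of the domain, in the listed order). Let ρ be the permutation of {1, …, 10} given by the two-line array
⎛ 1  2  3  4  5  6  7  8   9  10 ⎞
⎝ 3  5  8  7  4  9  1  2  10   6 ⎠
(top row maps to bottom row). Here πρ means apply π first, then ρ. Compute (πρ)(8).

First apply π: π(8) = 9, then ρ(9) = 10. Thus (πρ)(8) = 10.

10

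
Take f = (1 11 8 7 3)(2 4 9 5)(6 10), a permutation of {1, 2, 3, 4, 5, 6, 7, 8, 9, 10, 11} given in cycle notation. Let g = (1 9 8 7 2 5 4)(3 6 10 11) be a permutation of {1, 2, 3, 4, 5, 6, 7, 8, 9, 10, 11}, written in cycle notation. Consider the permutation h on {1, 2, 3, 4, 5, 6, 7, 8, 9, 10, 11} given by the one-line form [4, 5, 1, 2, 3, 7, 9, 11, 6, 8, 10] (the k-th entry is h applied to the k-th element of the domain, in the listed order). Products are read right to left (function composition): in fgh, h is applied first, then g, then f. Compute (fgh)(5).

10

(fgh)(5) = f(g(h(5))). h(5) = 3, then g(3) = 6, then f(6) = 10, so the result is 10.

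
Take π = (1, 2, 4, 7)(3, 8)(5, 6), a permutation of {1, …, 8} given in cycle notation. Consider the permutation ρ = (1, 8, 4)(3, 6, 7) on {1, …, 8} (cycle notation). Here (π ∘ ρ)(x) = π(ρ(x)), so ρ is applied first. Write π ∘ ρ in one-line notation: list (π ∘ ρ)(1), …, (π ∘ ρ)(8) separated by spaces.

3 4 5 2 6 1 8 7

(π ∘ ρ)(x) = π(ρ(x)). Computing each image: π(ρ(1)) = π(8) = 3, π(ρ(2)) = π(2) = 4, π(ρ(3)) = π(6) = 5, π(ρ(4)) = π(1) = 2, π(ρ(5)) = π(5) = 6, π(ρ(6)) = π(7) = 1, π(ρ(7)) = π(3) = 8, π(ρ(8)) = π(4) = 7.
Hence π ∘ ρ = [3 4 5 2 6 1 8 7].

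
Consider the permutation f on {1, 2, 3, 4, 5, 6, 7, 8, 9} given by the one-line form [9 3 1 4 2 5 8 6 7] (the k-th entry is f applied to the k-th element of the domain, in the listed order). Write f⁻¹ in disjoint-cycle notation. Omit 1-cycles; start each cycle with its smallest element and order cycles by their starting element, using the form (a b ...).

First write f in disjoint cycles: (1 9 7 8 6 5 2 3).
The inverse reverses every cycle; in canonical form, f⁻¹ = (1 3 2 5 6 8 7 9).

(1 3 2 5 6 8 7 9)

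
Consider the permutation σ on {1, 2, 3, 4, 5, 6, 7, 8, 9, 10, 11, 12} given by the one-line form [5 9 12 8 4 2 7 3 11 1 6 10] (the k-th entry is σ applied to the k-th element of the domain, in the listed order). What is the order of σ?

The disjoint-cycle form of σ has cycle lengths 7, 4, 1.
The order is lcm(7, 4) = 28.

28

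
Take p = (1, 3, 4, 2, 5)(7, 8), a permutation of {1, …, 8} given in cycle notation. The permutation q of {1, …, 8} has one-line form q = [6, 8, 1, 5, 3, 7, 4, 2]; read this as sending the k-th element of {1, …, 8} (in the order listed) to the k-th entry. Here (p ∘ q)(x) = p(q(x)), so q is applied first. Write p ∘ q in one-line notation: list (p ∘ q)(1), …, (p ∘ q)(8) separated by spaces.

6 7 3 1 4 8 2 5

For each element, apply q then p: 1 → 6 → 6; 2 → 8 → 7; 3 → 1 → 3; 4 → 5 → 1; 5 → 3 → 4; 6 → 7 → 8; 7 → 4 → 2; 8 → 2 → 5.
Collecting the images, p ∘ q = [6 7 3 1 4 8 2 5].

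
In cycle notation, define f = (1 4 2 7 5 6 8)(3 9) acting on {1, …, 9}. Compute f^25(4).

4 lies in the 7-cycle (1 4 2 7 5 6 8).
Powers repeat with period 7 on this cycle, and 25 mod 7 = 4, so f^25(4) = f^4(4).
Advancing 4 steps from 4: 4 → 2 → 7 → 5 → 6.

6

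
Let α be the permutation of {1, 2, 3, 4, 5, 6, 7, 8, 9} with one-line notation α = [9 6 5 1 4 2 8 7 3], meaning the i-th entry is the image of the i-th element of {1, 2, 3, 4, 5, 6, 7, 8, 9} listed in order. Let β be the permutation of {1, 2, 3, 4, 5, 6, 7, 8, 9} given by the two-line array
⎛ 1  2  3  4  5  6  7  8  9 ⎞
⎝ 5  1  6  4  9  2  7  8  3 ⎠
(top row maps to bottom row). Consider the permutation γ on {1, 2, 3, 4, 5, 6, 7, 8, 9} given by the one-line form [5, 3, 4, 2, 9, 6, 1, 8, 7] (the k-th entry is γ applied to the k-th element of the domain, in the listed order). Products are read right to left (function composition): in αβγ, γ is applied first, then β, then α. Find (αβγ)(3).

Apply the permutations in order: γ(3) = 4, then β(4) = 4, then α(4) = 1. So (αβγ)(3) = 1.

1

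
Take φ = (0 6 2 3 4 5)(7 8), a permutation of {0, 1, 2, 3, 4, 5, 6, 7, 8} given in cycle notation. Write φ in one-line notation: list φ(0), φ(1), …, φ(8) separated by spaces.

Reading each image from the cycles: 0→6, 1→1, 2→3, 3→4, 4→5, 5→0, 6→2, 7→8, 8→7.
So the one-line form is 6 1 3 4 5 0 2 8 7.

6 1 3 4 5 0 2 8 7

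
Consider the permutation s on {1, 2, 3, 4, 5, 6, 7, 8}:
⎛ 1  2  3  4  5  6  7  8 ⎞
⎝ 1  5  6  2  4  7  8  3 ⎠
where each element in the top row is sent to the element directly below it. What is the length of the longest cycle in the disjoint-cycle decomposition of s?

Decomposing into disjoint cycles gives (2, 5, 4)(3, 6, 7, 8); the longest has length 4.

4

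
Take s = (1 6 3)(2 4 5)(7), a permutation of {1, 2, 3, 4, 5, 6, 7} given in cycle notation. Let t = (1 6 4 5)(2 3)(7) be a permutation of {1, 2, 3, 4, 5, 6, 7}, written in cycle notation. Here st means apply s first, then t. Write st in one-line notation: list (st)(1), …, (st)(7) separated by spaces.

4 5 6 1 3 2 7

Chase each element through s then t: 1 → 6 → 4; 2 → 4 → 5; 3 → 1 → 6; 4 → 5 → 1; 5 → 2 → 3; 6 → 3 → 2; 7 → 7 → 7.
So st in one-line form is 4 5 6 1 3 2 7.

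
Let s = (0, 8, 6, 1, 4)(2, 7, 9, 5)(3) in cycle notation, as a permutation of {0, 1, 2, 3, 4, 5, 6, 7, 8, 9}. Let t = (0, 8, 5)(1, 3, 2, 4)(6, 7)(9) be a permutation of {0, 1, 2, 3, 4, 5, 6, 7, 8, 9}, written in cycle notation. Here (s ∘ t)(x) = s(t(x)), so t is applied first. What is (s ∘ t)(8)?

2

t(8) = 5, then s(5) = 2; composing gives (s ∘ t)(8) = 2.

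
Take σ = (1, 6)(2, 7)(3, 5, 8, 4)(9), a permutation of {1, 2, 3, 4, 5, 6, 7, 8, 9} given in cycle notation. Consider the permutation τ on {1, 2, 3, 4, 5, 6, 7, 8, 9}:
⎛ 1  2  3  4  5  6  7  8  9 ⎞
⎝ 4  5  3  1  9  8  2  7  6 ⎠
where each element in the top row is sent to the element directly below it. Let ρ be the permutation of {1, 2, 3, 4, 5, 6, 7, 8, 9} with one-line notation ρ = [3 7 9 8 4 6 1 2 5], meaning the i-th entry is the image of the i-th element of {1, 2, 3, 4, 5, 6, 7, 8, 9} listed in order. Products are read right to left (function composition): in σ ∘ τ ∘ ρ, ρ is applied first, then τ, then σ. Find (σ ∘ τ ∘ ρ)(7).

Chase 7: ρ(7) = 1; τ(1) = 4; σ(4) = 3. Hence (σ ∘ τ ∘ ρ)(7) = 3.

3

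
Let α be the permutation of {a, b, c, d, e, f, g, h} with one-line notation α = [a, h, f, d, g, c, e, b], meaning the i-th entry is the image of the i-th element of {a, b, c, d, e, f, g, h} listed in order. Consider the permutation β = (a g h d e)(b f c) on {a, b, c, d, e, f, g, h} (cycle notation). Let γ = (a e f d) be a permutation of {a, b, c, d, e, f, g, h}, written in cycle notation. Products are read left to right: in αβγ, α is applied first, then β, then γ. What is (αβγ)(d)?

f

Apply the permutations in order: α(d) = d, then β(d) = e, then γ(e) = f. So (αβγ)(d) = f.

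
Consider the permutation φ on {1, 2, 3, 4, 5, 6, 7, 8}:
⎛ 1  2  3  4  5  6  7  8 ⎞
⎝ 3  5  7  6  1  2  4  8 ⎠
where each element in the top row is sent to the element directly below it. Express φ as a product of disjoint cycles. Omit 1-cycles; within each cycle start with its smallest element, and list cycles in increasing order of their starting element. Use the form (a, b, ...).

(1, 3, 7, 4, 6, 2, 5)

From 1: 1 → 3 → 7 → 4 → 6 → 2 → 5 → 1, closing the cycle (1, 3, 7, 4, 6, 2, 5).
Repeating from the next unused element and collecting all non-trivial cycles gives (1, 3, 7, 4, 6, 2, 5).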